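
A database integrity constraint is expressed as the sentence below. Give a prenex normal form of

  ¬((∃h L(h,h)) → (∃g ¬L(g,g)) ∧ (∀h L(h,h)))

∃h ∀g ∃r (L(h,h) ∧ (L(g,g) ∨ ¬L(r,r)))

Rewrite implications/biconditionals: A → B as ¬A ∨ B.
  ¬(¬(∃h L(h,h)) ∨ (∃g ¬L(g,g)) ∧ (∀h L(h,h)))
Push ¬ through the quantifiers and connectives to reach negation normal form:
  (∃h L(h,h)) ∧ ((∀g L(g,g)) ∨ (∃h ¬L(h,h)))
Give each quantifier a distinct variable: h↦r.
  (∃h L(h,h)) ∧ ((∀g L(g,g)) ∨ (∃r ¬L(r,r)))
Extract every quantifier outward, since the variables are now distinct and don't occur free across branches:
  ∃h ∀g ∃r (L(h,h) ∧ (L(g,g) ∨ ¬L(r,r)))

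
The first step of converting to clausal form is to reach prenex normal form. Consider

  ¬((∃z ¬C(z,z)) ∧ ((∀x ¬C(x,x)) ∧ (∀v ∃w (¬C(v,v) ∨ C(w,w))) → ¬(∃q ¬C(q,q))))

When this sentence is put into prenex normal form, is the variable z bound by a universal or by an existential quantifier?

universal

Rewrite implications/biconditionals: A → B as ¬A ∨ B.
  ¬((∃z ¬C(z,z)) ∧ (¬((∀x ¬C(x,x)) ∧ (∀v ∃w (¬C(v,v) ∨ C(w,w)))) ∨ ¬(∃q ¬C(q,q))))
Drive negations inward (¬∀x A ≡ ∃x ¬A, ¬∃x A ≡ ∀x ¬A, De Morgan for ∧/∨):
  (∀z C(z,z)) ∨ (∀x ¬C(x,x)) ∧ (∀v ∃w (¬C(v,v) ∨ C(w,w))) ∧ (∃q ¬C(q,q))
All bound variables are already distinct, so no renaming is needed.
Pull the quantifiers to the front (each side's bound variable is not free in the other side):
  ∀z ∀x ∀v ∃w ∃q (C(z,z) ∨ ¬C(x,x) ∧ (¬C(v,v) ∨ C(w,w)) ∧ ¬C(q,q))
The quantifier ∃z sits under an odd number of negations (counting the antecedent side of each →), so it flips to ∀z.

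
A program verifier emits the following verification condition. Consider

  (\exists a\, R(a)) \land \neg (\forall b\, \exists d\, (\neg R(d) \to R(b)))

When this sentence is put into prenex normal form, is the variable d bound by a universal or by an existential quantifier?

universal

Eliminate → and ↔ using ¬ and ∨.
  (\exists a\, R(a)) \land \neg (\forall b\, \exists d\, (\neg \neg R(d) \lor R(b)))
Drive negations inward (¬∀x A ≡ ∃x ¬A, ¬∃x A ≡ ∀x ¬A, De Morgan for ∧/∨):
  (\exists a\, R(a)) \land (\exists b\, \forall d\, (\neg R(d) \land \neg R(b)))
All bound variables are already distinct, so no renaming is needed.
Pull the quantifiers to the front (each side's bound variable is not free in the other side):
  \exists a\, \exists b\, \forall d\, (R(a) \land \neg R(d) \land \neg R(b))
The quantifier \exists d sits under an odd number of negations (counting the antecedent side of each →), so it flips to \forall d.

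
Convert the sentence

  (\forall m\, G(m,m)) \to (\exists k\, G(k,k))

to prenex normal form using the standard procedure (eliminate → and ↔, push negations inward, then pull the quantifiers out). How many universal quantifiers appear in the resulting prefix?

Rewrite implications/biconditionals: A → B as ¬A ∨ B.
  \neg (\forall m\, G(m,m)) \lor (\exists k\, G(k,k))
Drive negations inward (¬∀x A ≡ ∃x ¬A, ¬∃x A ≡ ∀x ¬A, De Morgan for ∧/∨):
  (\exists m\, \neg G(m,m)) \lor (\exists k\, G(k,k))
All bound variables are already distinct, so no renaming is needed.
Extract every quantifier outward, since the variables are now distinct and don't occur free across branches:
  \exists m\, \exists k\, (\neg G(m,m) \lor G(k,k))
The prefix is \exists m \exists k: 0 universal, 2 existential.

0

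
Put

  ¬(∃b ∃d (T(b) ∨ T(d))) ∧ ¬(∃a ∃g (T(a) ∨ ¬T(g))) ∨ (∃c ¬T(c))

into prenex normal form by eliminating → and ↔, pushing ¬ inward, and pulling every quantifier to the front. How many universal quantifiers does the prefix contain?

Push ¬ through the quantifiers and connectives to reach negation normal form:
  (∀b ∀d (¬T(b) ∧ ¬T(d))) ∧ (∀a ∀g (¬T(a) ∧ T(g))) ∨ (∃c ¬T(c))
All bound variables are already distinct, so no renaming is needed.
Extract every quantifier outward, since the variables are now distinct and don't occur free across branches:
  ∀b ∀d ∀a ∀g ∃c (¬T(b) ∧ ¬T(d) ∧ ¬T(a) ∧ T(g) ∨ ¬T(c))
The prefix is ∀b ∀d ∀a ∀g ∃c: 4 universal, 1 existential.

4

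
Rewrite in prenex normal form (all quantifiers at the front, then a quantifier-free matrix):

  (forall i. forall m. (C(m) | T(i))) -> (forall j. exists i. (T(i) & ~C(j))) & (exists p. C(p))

exists i. exists m. forall j. exists v. exists p. (~C(m) & ~T(i) | T(v) & ~C(j) & C(p))

Eliminate → and ↔ using ¬ and ∨.
  ~(forall i. forall m. (C(m) | T(i))) | (forall j. exists i. (T(i) & ~C(j))) & (exists p. C(p))
Drive negations inward (¬∀x A ≡ ∃x ¬A, ¬∃x A ≡ ∀x ¬A, De Morgan for ∧/∨):
  (exists i. exists m. (~C(m) & ~T(i))) | (forall j. exists i. (T(i) & ~C(j))) & (exists p. C(p))
Standardize variables apart so no two quantifiers bind the same name: i↦v.
  (exists i. exists m. (~C(m) & ~T(i))) | (forall j. exists v. (T(v) & ~C(j))) & (exists p. C(p))
Pull the quantifiers to the front (each side's bound variable is not free in the other side):
  exists i. exists m. forall j. exists v. exists p. (~C(m) & ~T(i) | T(v) & ~C(j) & C(p))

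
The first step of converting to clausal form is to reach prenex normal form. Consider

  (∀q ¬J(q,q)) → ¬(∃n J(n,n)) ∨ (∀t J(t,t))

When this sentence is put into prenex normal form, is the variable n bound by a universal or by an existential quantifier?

Eliminate → and ↔ using ¬ and ∨.
  ¬(∀q ¬J(q,q)) ∨ ¬(∃n J(n,n)) ∨ (∀t J(t,t))
Drive negations inward (¬∀x A ≡ ∃x ¬A, ¬∃x A ≡ ∀x ¬A, De Morgan for ∧/∨):
  (∃q J(q,q)) ∨ (∀n ¬J(n,n)) ∨ (∀t J(t,t))
All bound variables are already distinct, so no renaming is needed.
Pull the quantifiers to the front (each side's bound variable is not free in the other side):
  ∃q ∀n ∀t (J(q,q) ∨ ¬J(n,n) ∨ J(t,t))
The quantifier ∃n sits under an odd number of negations (counting the antecedent side of each →), so it flips to ∀n.

universal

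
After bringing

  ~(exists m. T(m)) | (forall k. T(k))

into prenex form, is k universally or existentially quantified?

Push ¬ through the quantifiers and connectives to reach negation normal form:
  (forall m. ~T(m)) | (forall k. T(k))
All bound variables are already distinct, so no renaming is needed.
Extract every quantifier outward, since the variables are now distinct and don't occur free across branches:
  forall m. forall k. (~T(m) | T(k))
The quantifier forall k sits under an even number of negations, so it remains universal.

universal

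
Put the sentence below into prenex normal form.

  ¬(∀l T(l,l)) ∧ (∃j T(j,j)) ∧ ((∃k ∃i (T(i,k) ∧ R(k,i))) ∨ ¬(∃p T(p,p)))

∃l ∃j ∃k ∃i ∀p (¬T(l,l) ∧ T(j,j) ∧ (T(i,k) ∧ R(k,i) ∨ ¬T(p,p)))

Push ¬ through the quantifiers and connectives to reach negation normal form:
  (∃l ¬T(l,l)) ∧ (∃j T(j,j)) ∧ ((∃k ∃i (T(i,k) ∧ R(k,i))) ∨ (∀p ¬T(p,p)))
All bound variables are already distinct, so no renaming is needed.
Pull the quantifiers to the front (each side's bound variable is not free in the other side):
  ∃l ∃j ∃k ∃i ∀p (¬T(l,l) ∧ T(j,j) ∧ (T(i,k) ∧ R(k,i) ∨ ¬T(p,p)))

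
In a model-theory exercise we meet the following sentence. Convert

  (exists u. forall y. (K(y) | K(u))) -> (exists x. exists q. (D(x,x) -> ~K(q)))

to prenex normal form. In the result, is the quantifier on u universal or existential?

universal

Rewrite implications/biconditionals: A → B as ¬A ∨ B.
  ~(exists u. forall y. (K(y) | K(u))) | (exists x. exists q. (~D(x,x) | ~K(q)))
Push ¬ through the quantifiers and connectives to reach negation normal form:
  (forall u. exists y. (~K(y) & ~K(u))) | (exists x. exists q. (~D(x,x) | ~K(q)))
All bound variables are already distinct, so no renaming is needed.
Pull the quantifiers to the front (each side's bound variable is not free in the other side):
  forall u. exists y. exists x. exists q. (~K(y) & ~K(u) | ~D(x,x) | ~K(q))
The quantifier exists u sits under an odd number of negations (counting the antecedent side of each →), so it flips to forall u.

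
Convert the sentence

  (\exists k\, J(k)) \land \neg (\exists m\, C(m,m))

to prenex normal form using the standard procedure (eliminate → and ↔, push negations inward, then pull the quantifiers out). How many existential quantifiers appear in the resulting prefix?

1

Move each ¬ inward, flipping quantifiers it crosses:
  (\exists k\, J(k)) \land (\forall m\, \neg C(m,m))
All bound variables are already distinct, so no renaming is needed.
Finally move all quantifiers to the prefix:
  \exists k\, \forall m\, (J(k) \land \neg C(m,m))
The prefix is \exists k \forall m: 1 universal, 1 existential.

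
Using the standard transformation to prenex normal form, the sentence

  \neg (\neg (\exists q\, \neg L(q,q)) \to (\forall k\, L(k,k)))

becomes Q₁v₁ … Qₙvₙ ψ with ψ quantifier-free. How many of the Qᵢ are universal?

Rewrite implications/biconditionals: A → B as ¬A ∨ B.
  \neg (\neg \neg (\exists q\, \neg L(q,q)) \lor (\forall k\, L(k,k)))
Drive negations inward (¬∀x A ≡ ∃x ¬A, ¬∃x A ≡ ∀x ¬A, De Morgan for ∧/∨):
  (\forall q\, L(q,q)) \land (\exists k\, \neg L(k,k))
Finally move all quantifiers to the prefix:
  \forall q\, \exists k\, (L(q,q) \land \neg L(k,k))
The prefix is \forall q \exists k: 1 universal, 1 existential.

1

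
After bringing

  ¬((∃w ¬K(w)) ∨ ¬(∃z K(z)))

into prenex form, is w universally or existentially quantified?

Push ¬ through the quantifiers and connectives to reach negation normal form:
  (∀w K(w)) ∧ (∃z K(z))
All bound variables are already distinct, so no renaming is needed.
Pull the quantifiers to the front (each side's bound variable is not free in the other side):
  ∀w ∃z (K(w) ∧ K(z))
The quantifier ∃w sits under an odd number of negations, so it flips to ∀w.

universal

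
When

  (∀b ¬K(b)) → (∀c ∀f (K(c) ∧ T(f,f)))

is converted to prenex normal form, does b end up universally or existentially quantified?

existential

Rewrite implications/biconditionals: A → B as ¬A ∨ B.
  ¬(∀b ¬K(b)) ∨ (∀c ∀f (K(c) ∧ T(f,f)))
Push ¬ through the quantifiers and connectives to reach negation normal form:
  (∃b K(b)) ∨ (∀c ∀f (K(c) ∧ T(f,f)))
All bound variables are already distinct, so no renaming is needed.
Pull the quantifiers to the front (each side's bound variable is not free in the other side):
  ∃b ∀c ∀f (K(b) ∨ K(c) ∧ T(f,f))
The quantifier ∀b sits under an odd number of negations (counting the antecedent side of each →), so it flips to ∃b.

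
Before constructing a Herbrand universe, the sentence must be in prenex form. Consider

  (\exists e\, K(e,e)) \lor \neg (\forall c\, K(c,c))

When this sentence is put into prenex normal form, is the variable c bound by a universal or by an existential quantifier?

existential

Move each ¬ inward, flipping quantifiers it crosses:
  (\exists e\, K(e,e)) \lor (\exists c\, \neg K(c,c))
All bound variables are already distinct, so no renaming is needed.
Extract every quantifier outward, since the variables are now distinct and don't occur free across branches:
  \exists e\, \exists c\, (K(e,e) \lor \neg K(c,c))
The quantifier \forall c sits under an odd number of negations, so it flips to \exists c.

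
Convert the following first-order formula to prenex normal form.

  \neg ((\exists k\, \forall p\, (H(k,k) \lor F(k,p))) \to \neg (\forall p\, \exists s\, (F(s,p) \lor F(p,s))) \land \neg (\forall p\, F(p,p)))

\exists k\, \forall p\, \forall t\, \exists s\, \forall r\, ((H(k,k) \lor F(k,p)) \land (F(s,t) \lor F(t,s) \lor F(r,r)))

Rewrite implications/biconditionals: A → B as ¬A ∨ B.
  \neg (\neg (\exists k\, \forall p\, (H(k,k) \lor F(k,p))) \lor \neg (\forall p\, \exists s\, (F(s,p) \lor F(p,s))) \land \neg (\forall p\, F(p,p)))
Push ¬ through the quantifiers and connectives to reach negation normal form:
  (\exists k\, \forall p\, (H(k,k) \lor F(k,p))) \land ((\forall p\, \exists s\, (F(s,p) \lor F(p,s))) \lor (\forall p\, F(p,p)))
Rename bound variables to avoid capture: p↦t, p↦r.
  (\exists k\, \forall p\, (H(k,k) \lor F(k,p))) \land ((\forall t\, \exists s\, (F(s,t) \lor F(t,s))) \lor (\forall r\, F(r,r)))
Pull the quantifiers to the front (each side's bound variable is not free in the other side):
  \exists k\, \forall p\, \forall t\, \exists s\, \forall r\, ((H(k,k) \lor F(k,p)) \land (F(s,t) \lor F(t,s) \lor F(r,r)))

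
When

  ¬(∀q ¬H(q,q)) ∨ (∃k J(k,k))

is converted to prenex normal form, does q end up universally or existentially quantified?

Drive negations inward (¬∀x A ≡ ∃x ¬A, ¬∃x A ≡ ∀x ¬A, De Morgan for ∧/∨):
  (∃q H(q,q)) ∨ (∃k J(k,k))
All bound variables are already distinct, so no renaming is needed.
Extract every quantifier outward, since the variables are now distinct and don't occur free across branches:
  ∃q ∃k (H(q,q) ∨ J(k,k))
The quantifier ∀q sits under an odd number of negations, so it flips to ∃q.

existential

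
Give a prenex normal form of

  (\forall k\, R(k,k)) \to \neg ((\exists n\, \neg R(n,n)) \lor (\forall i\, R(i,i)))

Rewrite implications/biconditionals: A → B as ¬A ∨ B.
  \neg (\forall k\, R(k,k)) \lor \neg ((\exists n\, \neg R(n,n)) \lor (\forall i\, R(i,i)))
Drive negations inward (¬∀x A ≡ ∃x ¬A, ¬∃x A ≡ ∀x ¬A, De Morgan for ∧/∨):
  (\exists k\, \neg R(k,k)) \lor (\forall n\, R(n,n)) \land (\exists i\, \neg R(i,i))
All bound variables are already distinct, so no renaming is needed.
Pull the quantifiers to the front (each side's bound variable is not free in the other side):
  \exists k\, \forall n\, \exists i\, (\neg R(k,k) \lor R(n,n) \land \neg R(i,i))

\exists k\, \forall n\, \exists i\, (\neg R(k,k) \lor R(n,n) \land \neg R(i,i))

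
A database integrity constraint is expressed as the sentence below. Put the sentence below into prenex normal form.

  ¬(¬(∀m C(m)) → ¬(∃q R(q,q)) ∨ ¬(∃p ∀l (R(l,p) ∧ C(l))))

First replace A → B with ¬A ∨ B.
  ¬(¬¬(∀m C(m)) ∨ ¬(∃q R(q,q)) ∨ ¬(∃p ∀l (R(l,p) ∧ C(l))))
Push ¬ through the quantifiers and connectives to reach negation normal form:
  (∃m ¬C(m)) ∧ (∃q R(q,q)) ∧ (∃p ∀l (R(l,p) ∧ C(l)))
All bound variables are already distinct, so no renaming is needed.
Pull the quantifiers to the front (each side's bound variable is not free in the other side):
  ∃m ∃q ∃p ∀l (¬C(m) ∧ R(q,q) ∧ R(l,p) ∧ C(l))

∃m ∃q ∃p ∀l (¬C(m) ∧ R(q,q) ∧ R(l,p) ∧ C(l))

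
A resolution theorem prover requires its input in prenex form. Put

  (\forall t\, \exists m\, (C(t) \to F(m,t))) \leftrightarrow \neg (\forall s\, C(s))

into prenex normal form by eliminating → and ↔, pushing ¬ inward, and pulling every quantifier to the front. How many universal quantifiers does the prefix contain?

3

First replace A → B with ¬A ∨ B; A ↔ B as (¬A ∨ B) ∧ (¬B ∨ A).
  (\neg (\forall t\, \exists m\, (\neg C(t) \lor F(m,t))) \lor \neg (\forall s\, C(s))) \land (\neg \neg (\forall s\, C(s)) \lor (\forall t\, \exists m\, (\neg C(t) \lor F(m,t))))
Drive negations inward (¬∀x A ≡ ∃x ¬A, ¬∃x A ≡ ∀x ¬A, De Morgan for ∧/∨):
  ((\exists t\, \forall m\, (C(t) \land \neg F(m,t))) \lor (\exists s\, \neg C(s))) \land ((\forall s\, C(s)) \lor (\forall t\, \exists m\, (\neg C(t) \lor F(m,t))))
Give each quantifier a distinct variable: s↦y1, t↦r, m↦a.
  ((\exists t\, \forall m\, (C(t) \land \neg F(m,t))) \lor (\exists s\, \neg C(s))) \land ((\forall y1\, C(y1)) \lor (\forall r\, \exists a\, (\neg C(r) \lor F(a,r))))
Extract every quantifier outward, since the variables are now distinct and don't occur free across branches:
  \exists t\, \forall m\, \exists s\, \forall y1\, \forall r\, \exists a\, ((C(t) \land \neg F(m,t) \lor \neg C(s)) \land (C(y1) \lor \neg C(r) \lor F(a,r)))
The prefix is \exists t \forall m \exists s \forall y1 \forall r \exists a: 3 universal, 3 existential.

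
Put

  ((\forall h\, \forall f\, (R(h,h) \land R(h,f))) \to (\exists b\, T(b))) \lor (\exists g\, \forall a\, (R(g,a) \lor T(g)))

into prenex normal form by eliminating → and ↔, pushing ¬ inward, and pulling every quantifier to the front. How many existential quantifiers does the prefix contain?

First replace A → B with ¬A ∨ B.
  \neg (\forall h\, \forall f\, (R(h,h) \land R(h,f))) \lor (\exists b\, T(b)) \lor (\exists g\, \forall a\, (R(g,a) \lor T(g)))
Move each ¬ inward, flipping quantifiers it crosses:
  (\exists h\, \exists f\, (\neg R(h,h) \lor \neg R(h,f))) \lor (\exists b\, T(b)) \lor (\exists g\, \forall a\, (R(g,a) \lor T(g)))
Extract every quantifier outward, since the variables are now distinct and don't occur free across branches:
  \exists h\, \exists f\, \exists b\, \exists g\, \forall a\, (\neg R(h,h) \lor \neg R(h,f) \lor T(b) \lor R(g,a) \lor T(g))
The prefix is \exists h \exists f \exists b \exists g \forall a: 1 universal, 4 existential.

4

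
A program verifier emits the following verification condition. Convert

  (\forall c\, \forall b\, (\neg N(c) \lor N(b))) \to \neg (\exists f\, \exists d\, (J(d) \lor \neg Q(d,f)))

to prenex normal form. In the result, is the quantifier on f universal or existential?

First replace A → B with ¬A ∨ B.
  \neg (\forall c\, \forall b\, (\neg N(c) \lor N(b))) \lor \neg (\exists f\, \exists d\, (J(d) \lor \neg Q(d,f)))
Drive negations inward (¬∀x A ≡ ∃x ¬A, ¬∃x A ≡ ∀x ¬A, De Morgan for ∧/∨):
  (\exists c\, \exists b\, (N(c) \land \neg N(b))) \lor (\forall f\, \forall d\, (\neg J(d) \land Q(d,f)))
All bound variables are already distinct, so no renaming is needed.
Extract every quantifier outward, since the variables are now distinct and don't occur free across branches:
  \exists c\, \exists b\, \forall f\, \forall d\, (N(c) \land \neg N(b) \lor \neg J(d) \land Q(d,f))
The quantifier \exists f sits under an odd number of negations (counting the antecedent side of each →), so it flips to \forall f.

universal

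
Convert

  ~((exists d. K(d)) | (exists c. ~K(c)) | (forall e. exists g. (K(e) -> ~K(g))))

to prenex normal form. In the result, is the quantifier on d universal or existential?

Eliminate → and ↔ using ¬ and ∨.
  ~((exists d. K(d)) | (exists c. ~K(c)) | (forall e. exists g. (~K(e) | ~K(g))))
Drive negations inward (¬∀x A ≡ ∃x ¬A, ¬∃x A ≡ ∀x ¬A, De Morgan for ∧/∨):
  (forall d. ~K(d)) & (forall c. K(c)) & (exists e. forall g. (K(e) & K(g)))
Extract every quantifier outward, since the variables are now distinct and don't occur free across branches:
  forall d. forall c. exists e. forall g. (~K(d) & K(c) & K(e) & K(g))
The quantifier exists d sits under an odd number of negations (counting the antecedent side of each →), so it flips to forall d.

universal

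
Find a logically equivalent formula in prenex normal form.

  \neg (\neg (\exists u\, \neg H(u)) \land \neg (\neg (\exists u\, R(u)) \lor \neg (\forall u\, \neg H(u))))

Move each ¬ inward, flipping quantifiers it crosses:
  (\exists u\, \neg H(u)) \lor (\forall u\, \neg R(u)) \lor (\exists u\, H(u))
Standardize variables apart so no two quantifiers bind the same name: u↦s, u↦y1.
  (\exists u\, \neg H(u)) \lor (\forall s\, \neg R(s)) \lor (\exists y1\, H(y1))
Extract every quantifier outward, since the variables are now distinct and don't occur free across branches:
  \exists u\, \forall s\, \exists y1\, (\neg H(u) \lor \neg R(s) \lor H(y1))

\exists u\, \forall s\, \exists y1\, (\neg H(u) \lor \neg R(s) \lor H(y1))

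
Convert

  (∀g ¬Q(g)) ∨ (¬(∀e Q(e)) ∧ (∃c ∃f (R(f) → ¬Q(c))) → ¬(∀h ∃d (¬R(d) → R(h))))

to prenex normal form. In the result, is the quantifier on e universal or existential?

First replace A → B with ¬A ∨ B.
  (∀g ¬Q(g)) ∨ ¬(¬(∀e Q(e)) ∧ (∃c ∃f (¬R(f) ∨ ¬Q(c)))) ∨ ¬(∀h ∃d (¬¬R(d) ∨ R(h)))
Push ¬ through the quantifiers and connectives to reach negation normal form:
  (∀g ¬Q(g)) ∨ (∀e Q(e)) ∨ (∀c ∀f (R(f) ∧ Q(c))) ∨ (∃h ∀d (¬R(d) ∧ ¬R(h)))
All bound variables are already distinct, so no renaming is needed.
Finally move all quantifiers to the prefix:
  ∀g ∀e ∀c ∀f ∃h ∀d (¬Q(g) ∨ Q(e) ∨ R(f) ∧ Q(c) ∨ ¬R(d) ∧ ¬R(h))
The quantifier ∀e sits under an even number of negations (counting the antecedent side of each →), so it remains universal.

universal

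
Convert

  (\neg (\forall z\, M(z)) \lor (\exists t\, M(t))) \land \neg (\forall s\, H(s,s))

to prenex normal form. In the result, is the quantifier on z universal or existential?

Move each ¬ inward, flipping quantifiers it crosses:
  ((\exists z\, \neg M(z)) \lor (\exists t\, M(t))) \land (\exists s\, \neg H(s,s))
Extract every quantifier outward, since the variables are now distinct and don't occur free across branches:
  \exists z\, \exists t\, \exists s\, ((\neg M(z) \lor M(t)) \land \neg H(s,s))
The quantifier \forall z sits under an odd number of negations, so it flips to \exists z.

existential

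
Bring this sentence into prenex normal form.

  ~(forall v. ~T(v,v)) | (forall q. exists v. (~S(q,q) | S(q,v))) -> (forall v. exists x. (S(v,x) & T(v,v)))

First replace A → B with ¬A ∨ B.
  ~(~(forall v. ~T(v,v)) | (forall q. exists v. (~S(q,q) | S(q,v)))) | (forall v. exists x. (S(v,x) & T(v,v)))
Move each ¬ inward, flipping quantifiers it crosses:
  (forall v. ~T(v,v)) & (exists q. forall v. (S(q,q) & ~S(q,v))) | (forall v. exists x. (S(v,x) & T(v,v)))
Give each quantifier a distinct variable: v↦w, v↦r.
  (forall v. ~T(v,v)) & (exists q. forall w. (S(q,q) & ~S(q,w))) | (forall r. exists x. (S(r,x) & T(r,r)))
Finally move all quantifiers to the prefix:
  forall v. exists q. forall w. forall r. exists x. (~T(v,v) & S(q,q) & ~S(q,w) | S(r,x) & T(r,r))

forall v. exists q. forall w. forall r. exists x. (~T(v,v) & S(q,q) & ~S(q,w) | S(r,x) & T(r,r))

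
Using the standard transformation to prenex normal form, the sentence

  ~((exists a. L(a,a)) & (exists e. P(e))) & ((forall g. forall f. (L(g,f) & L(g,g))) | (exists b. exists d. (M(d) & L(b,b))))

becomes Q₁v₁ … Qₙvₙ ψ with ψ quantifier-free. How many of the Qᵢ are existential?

Push ¬ through the quantifiers and connectives to reach negation normal form:
  ((forall a. ~L(a,a)) | (forall e. ~P(e))) & ((forall g. forall f. (L(g,f) & L(g,g))) | (exists b. exists d. (M(d) & L(b,b))))
All bound variables are already distinct, so no renaming is needed.
Finally move all quantifiers to the prefix:
  forall a. forall e. forall g. forall f. exists b. exists d. ((~L(a,a) | ~P(e)) & (L(g,f) & L(g,g) | M(d) & L(b,b)))
The prefix is forall a forall e forall g forall f exists b exists d: 4 universal, 2 existential.

2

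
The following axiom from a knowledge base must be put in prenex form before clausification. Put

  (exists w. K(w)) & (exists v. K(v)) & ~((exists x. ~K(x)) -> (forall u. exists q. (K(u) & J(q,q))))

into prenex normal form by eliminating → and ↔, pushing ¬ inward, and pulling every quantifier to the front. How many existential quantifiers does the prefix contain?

4

Rewrite implications/biconditionals: A → B as ¬A ∨ B.
  (exists w. K(w)) & (exists v. K(v)) & ~(~(exists x. ~K(x)) | (forall u. exists q. (K(u) & J(q,q))))
Push ¬ through the quantifiers and connectives to reach negation normal form:
  (exists w. K(w)) & (exists v. K(v)) & (exists x. ~K(x)) & (exists u. forall q. (~K(u) | ~J(q,q)))
Finally move all quantifiers to the prefix:
  exists w. exists v. exists x. exists u. forall q. (K(w) & K(v) & ~K(x) & (~K(u) | ~J(q,q)))
The prefix is exists w exists v exists x exists u forall q: 1 universal, 4 existential.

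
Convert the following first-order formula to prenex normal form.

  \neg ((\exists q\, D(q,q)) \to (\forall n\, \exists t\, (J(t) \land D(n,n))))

\exists q\, \exists n\, \forall t\, (D(q,q) \land (\neg J(t) \lor \neg D(n,n)))

Eliminate → and ↔ using ¬ and ∨.
  \neg (\neg (\exists q\, D(q,q)) \lor (\forall n\, \exists t\, (J(t) \land D(n,n))))
Push ¬ through the quantifiers and connectives to reach negation normal form:
  (\exists q\, D(q,q)) \land (\exists n\, \forall t\, (\neg J(t) \lor \neg D(n,n)))
All bound variables are already distinct, so no renaming is needed.
Finally move all quantifiers to the prefix:
  \exists q\, \exists n\, \forall t\, (D(q,q) \land (\neg J(t) \lor \neg D(n,n)))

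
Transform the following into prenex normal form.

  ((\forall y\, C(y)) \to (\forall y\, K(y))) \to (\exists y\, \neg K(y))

\forall y\, \exists v\, \exists b\, (C(y) \land \neg K(v) \lor \neg K(b))

First replace A → B with ¬A ∨ B.
  \neg (\neg (\forall y\, C(y)) \lor (\forall y\, K(y))) \lor (\exists y\, \neg K(y))
Push ¬ through the quantifiers and connectives to reach negation normal form:
  (\forall y\, C(y)) \land (\exists y\, \neg K(y)) \lor (\exists y\, \neg K(y))
Standardize variables apart so no two quantifiers bind the same name: y↦v, y↦b.
  (\forall y\, C(y)) \land (\exists v\, \neg K(v)) \lor (\exists b\, \neg K(b))
Finally move all quantifiers to the prefix:
  \forall y\, \exists v\, \exists b\, (C(y) \land \neg K(v) \lor \neg K(b))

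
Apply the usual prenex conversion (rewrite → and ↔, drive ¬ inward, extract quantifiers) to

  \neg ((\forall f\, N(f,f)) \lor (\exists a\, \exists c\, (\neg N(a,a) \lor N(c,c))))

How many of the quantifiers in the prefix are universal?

Drive negations inward (¬∀x A ≡ ∃x ¬A, ¬∃x A ≡ ∀x ¬A, De Morgan for ∧/∨):
  (\exists f\, \neg N(f,f)) \land (\forall a\, \forall c\, (N(a,a) \land \neg N(c,c)))
All bound variables are already distinct, so no renaming is needed.
Pull the quantifiers to the front (each side's bound variable is not free in the other side):
  \exists f\, \forall a\, \forall c\, (\neg N(f,f) \land N(a,a) \land \neg N(c,c))
The prefix is \exists f \forall a \forall c: 2 universal, 1 existential.

2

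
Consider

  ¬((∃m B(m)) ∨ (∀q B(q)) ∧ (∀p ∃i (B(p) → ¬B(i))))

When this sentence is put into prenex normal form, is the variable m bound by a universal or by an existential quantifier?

Rewrite implications/biconditionals: A → B as ¬A ∨ B.
  ¬((∃m B(m)) ∨ (∀q B(q)) ∧ (∀p ∃i (¬B(p) ∨ ¬B(i))))
Move each ¬ inward, flipping quantifiers it crosses:
  (∀m ¬B(m)) ∧ ((∃q ¬B(q)) ∨ (∃p ∀i (B(p) ∧ B(i))))
Pull the quantifiers to the front (each side's bound variable is not free in the other side):
  ∀m ∃q ∃p ∀i (¬B(m) ∧ (¬B(q) ∨ B(p) ∧ B(i)))
The quantifier ∃m sits under an odd number of negations (counting the antecedent side of each →), so it flips to ∀m.

universal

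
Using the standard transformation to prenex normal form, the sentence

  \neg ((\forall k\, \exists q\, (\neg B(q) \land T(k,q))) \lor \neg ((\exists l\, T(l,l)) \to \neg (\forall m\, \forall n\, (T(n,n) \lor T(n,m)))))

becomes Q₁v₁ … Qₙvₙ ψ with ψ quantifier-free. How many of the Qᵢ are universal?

2

Rewrite implications/biconditionals: A → B as ¬A ∨ B.
  \neg ((\forall k\, \exists q\, (\neg B(q) \land T(k,q))) \lor \neg (\neg (\exists l\, T(l,l)) \lor \neg (\forall m\, \forall n\, (T(n,n) \lor T(n,m)))))
Push ¬ through the quantifiers and connectives to reach negation normal form:
  (\exists k\, \forall q\, (B(q) \lor \neg T(k,q))) \land ((\forall l\, \neg T(l,l)) \lor (\exists m\, \exists n\, (\neg T(n,n) \land \neg T(n,m))))
Pull the quantifiers to the front (each side's bound variable is not free in the other side):
  \exists k\, \forall q\, \forall l\, \exists m\, \exists n\, ((B(q) \lor \neg T(k,q)) \land (\neg T(l,l) \lor \neg T(n,n) \land \neg T(n,m)))
The prefix is \exists k \forall q \forall l \exists m \exists n: 2 universal, 3 existential.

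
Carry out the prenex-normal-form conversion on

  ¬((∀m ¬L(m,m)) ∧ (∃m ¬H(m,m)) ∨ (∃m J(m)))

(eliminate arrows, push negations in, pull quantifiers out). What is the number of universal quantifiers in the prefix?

2

Drive negations inward (¬∀x A ≡ ∃x ¬A, ¬∃x A ≡ ∀x ¬A, De Morgan for ∧/∨):
  ((∃m L(m,m)) ∨ (∀m H(m,m))) ∧ (∀m ¬J(m))
Rename bound variables to avoid capture: m↦u, m↦r.
  ((∃m L(m,m)) ∨ (∀u H(u,u))) ∧ (∀r ¬J(r))
Pull the quantifiers to the front (each side's bound variable is not free in the other side):
  ∃m ∀u ∀r ((L(m,m) ∨ H(u,u)) ∧ ¬J(r))
The prefix is ∃m ∀u ∀r: 2 universal, 1 existential.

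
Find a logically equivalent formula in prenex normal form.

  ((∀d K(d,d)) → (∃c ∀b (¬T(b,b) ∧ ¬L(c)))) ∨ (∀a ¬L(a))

First replace A → B with ¬A ∨ B.
  ¬(∀d K(d,d)) ∨ (∃c ∀b (¬T(b,b) ∧ ¬L(c))) ∨ (∀a ¬L(a))
Push ¬ through the quantifiers and connectives to reach negation normal form:
  (∃d ¬K(d,d)) ∨ (∃c ∀b (¬T(b,b) ∧ ¬L(c))) ∨ (∀a ¬L(a))
Finally move all quantifiers to the prefix:
  ∃d ∃c ∀b ∀a (¬K(d,d) ∨ ¬T(b,b) ∧ ¬L(c) ∨ ¬L(a))

∃d ∃c ∀b ∀a (¬K(d,d) ∨ ¬T(b,b) ∧ ¬L(c) ∨ ¬L(a))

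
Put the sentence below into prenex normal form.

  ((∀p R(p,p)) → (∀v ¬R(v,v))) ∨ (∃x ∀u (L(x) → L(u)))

∃p ∀v ∃x ∀u (¬R(p,p) ∨ ¬R(v,v) ∨ ¬L(x) ∨ L(u))

Eliminate → and ↔ using ¬ and ∨.
  ¬(∀p R(p,p)) ∨ (∀v ¬R(v,v)) ∨ (∃x ∀u (¬L(x) ∨ L(u)))
Drive negations inward (¬∀x A ≡ ∃x ¬A, ¬∃x A ≡ ∀x ¬A, De Morgan for ∧/∨):
  (∃p ¬R(p,p)) ∨ (∀v ¬R(v,v)) ∨ (∃x ∀u (¬L(x) ∨ L(u)))
Pull the quantifiers to the front (each side's bound variable is not free in the other side):
  ∃p ∀v ∃x ∀u (¬R(p,p) ∨ ¬R(v,v) ∨ ¬L(x) ∨ L(u))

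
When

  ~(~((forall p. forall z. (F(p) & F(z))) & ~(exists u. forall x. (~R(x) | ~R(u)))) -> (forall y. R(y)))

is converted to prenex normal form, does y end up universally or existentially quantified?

Rewrite implications/biconditionals: A → B as ¬A ∨ B.
  ~(~~((forall p. forall z. (F(p) & F(z))) & ~(exists u. forall x. (~R(x) | ~R(u)))) | (forall y. R(y)))
Move each ¬ inward, flipping quantifiers it crosses:
  ((exists p. exists z. (~F(p) | ~F(z))) | (exists u. forall x. (~R(x) | ~R(u)))) & (exists y. ~R(y))
All bound variables are already distinct, so no renaming is needed.
Finally move all quantifiers to the prefix:
  exists p. exists z. exists u. forall x. exists y. ((~F(p) | ~F(z) | ~R(x) | ~R(u)) & ~R(y))
The quantifier forall y sits under an odd number of negations (counting the antecedent side of each →), so it flips to exists y.

existential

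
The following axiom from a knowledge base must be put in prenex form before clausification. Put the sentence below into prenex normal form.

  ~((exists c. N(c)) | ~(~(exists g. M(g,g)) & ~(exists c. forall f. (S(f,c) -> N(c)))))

First replace A → B with ¬A ∨ B.
  ~((exists c. N(c)) | ~(~(exists g. M(g,g)) & ~(exists c. forall f. (~S(f,c) | N(c)))))
Push ¬ through the quantifiers and connectives to reach negation normal form:
  (forall c. ~N(c)) & (forall g. ~M(g,g)) & (forall c. exists f. (S(f,c) & ~N(c)))
Standardize variables apart so no two quantifiers bind the same name: c↦x.
  (forall c. ~N(c)) & (forall g. ~M(g,g)) & (forall x. exists f. (S(f,x) & ~N(x)))
Pull the quantifiers to the front (each side's bound variable is not free in the other side):
  forall c. forall g. forall x. exists f. (~N(c) & ~M(g,g) & S(f,x) & ~N(x))

forall c. forall g. forall x. exists f. (~N(c) & ~M(g,g) & S(f,x) & ~N(x))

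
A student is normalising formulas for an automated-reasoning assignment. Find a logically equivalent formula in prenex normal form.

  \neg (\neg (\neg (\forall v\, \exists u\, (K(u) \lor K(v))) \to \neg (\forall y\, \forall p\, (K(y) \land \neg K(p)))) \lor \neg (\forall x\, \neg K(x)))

\forall v\, \exists u\, \exists y\, \exists p\, \forall x\, ((K(u) \lor K(v) \lor \neg K(y) \lor K(p)) \land \neg K(x))

Rewrite implications/biconditionals: A → B as ¬A ∨ B.
  \neg (\neg (\neg \neg (\forall v\, \exists u\, (K(u) \lor K(v))) \lor \neg (\forall y\, \forall p\, (K(y) \land \neg K(p)))) \lor \neg (\forall x\, \neg K(x)))
Drive negations inward (¬∀x A ≡ ∃x ¬A, ¬∃x A ≡ ∀x ¬A, De Morgan for ∧/∨):
  ((\forall v\, \exists u\, (K(u) \lor K(v))) \lor (\exists y\, \exists p\, (\neg K(y) \lor K(p)))) \land (\forall x\, \neg K(x))
Extract every quantifier outward, since the variables are now distinct and don't occur free across branches:
  \forall v\, \exists u\, \exists y\, \exists p\, \forall x\, ((K(u) \lor K(v) \lor \neg K(y) \lor K(p)) \land \neg K(x))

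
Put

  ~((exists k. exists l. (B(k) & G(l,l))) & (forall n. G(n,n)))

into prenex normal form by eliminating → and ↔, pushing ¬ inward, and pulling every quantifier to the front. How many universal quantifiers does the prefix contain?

Push ¬ through the quantifiers and connectives to reach negation normal form:
  (forall k. forall l. (~B(k) | ~G(l,l))) | (exists n. ~G(n,n))
All bound variables are already distinct, so no renaming is needed.
Extract every quantifier outward, since the variables are now distinct and don't occur free across branches:
  forall k. forall l. exists n. (~B(k) | ~G(l,l) | ~G(n,n))
The prefix is forall k forall l exists n: 2 universal, 1 existential.

2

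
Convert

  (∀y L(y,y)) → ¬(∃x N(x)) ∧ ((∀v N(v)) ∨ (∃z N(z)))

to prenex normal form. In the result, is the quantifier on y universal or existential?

Eliminate → and ↔ using ¬ and ∨.
  ¬(∀y L(y,y)) ∨ ¬(∃x N(x)) ∧ ((∀v N(v)) ∨ (∃z N(z)))
Push ¬ through the quantifiers and connectives to reach negation normal form:
  (∃y ¬L(y,y)) ∨ (∀x ¬N(x)) ∧ ((∀v N(v)) ∨ (∃z N(z)))
All bound variables are already distinct, so no renaming is needed.
Finally move all quantifiers to the prefix:
  ∃y ∀x ∀v ∃z (¬L(y,y) ∨ ¬N(x) ∧ (N(v) ∨ N(z)))
The quantifier ∀y sits under an odd number of negations (counting the antecedent side of each →), so it flips to ∃y.

existential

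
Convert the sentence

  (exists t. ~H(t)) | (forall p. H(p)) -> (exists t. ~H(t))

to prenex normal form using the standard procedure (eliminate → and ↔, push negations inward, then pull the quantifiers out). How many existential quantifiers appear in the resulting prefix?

2

Rewrite implications/biconditionals: A → B as ¬A ∨ B.
  ~((exists t. ~H(t)) | (forall p. H(p))) | (exists t. ~H(t))
Drive negations inward (¬∀x A ≡ ∃x ¬A, ¬∃x A ≡ ∀x ¬A, De Morgan for ∧/∨):
  (forall t. H(t)) & (exists p. ~H(p)) | (exists t. ~H(t))
Give each quantifier a distinct variable: t↦u.
  (forall t. H(t)) & (exists p. ~H(p)) | (exists u. ~H(u))
Extract every quantifier outward, since the variables are now distinct and don't occur free across branches:
  forall t. exists p. exists u. (H(t) & ~H(p) | ~H(u))
The prefix is forall t exists p exists u: 1 universal, 2 existential.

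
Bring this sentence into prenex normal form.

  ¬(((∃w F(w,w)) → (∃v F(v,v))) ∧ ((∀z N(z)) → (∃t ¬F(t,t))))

∃w ∀v ∀z ∀t (F(w,w) ∧ ¬F(v,v) ∨ N(z) ∧ F(t,t))

Eliminate → and ↔ using ¬ and ∨.
  ¬((¬(∃w F(w,w)) ∨ (∃v F(v,v))) ∧ (¬(∀z N(z)) ∨ (∃t ¬F(t,t))))
Push ¬ through the quantifiers and connectives to reach negation normal form:
  (∃w F(w,w)) ∧ (∀v ¬F(v,v)) ∨ (∀z N(z)) ∧ (∀t F(t,t))
All bound variables are already distinct, so no renaming is needed.
Finally move all quantifiers to the prefix:
  ∃w ∀v ∀z ∀t (F(w,w) ∧ ¬F(v,v) ∨ N(z) ∧ F(t,t))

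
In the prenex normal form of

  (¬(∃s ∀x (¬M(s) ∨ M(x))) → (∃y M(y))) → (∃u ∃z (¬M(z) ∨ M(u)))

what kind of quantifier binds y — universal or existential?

universal

First replace A → B with ¬A ∨ B.
  ¬(¬¬(∃s ∀x (¬M(s) ∨ M(x))) ∨ (∃y M(y))) ∨ (∃u ∃z (¬M(z) ∨ M(u)))
Push ¬ through the quantifiers and connectives to reach negation normal form:
  (∀s ∃x (M(s) ∧ ¬M(x))) ∧ (∀y ¬M(y)) ∨ (∃u ∃z (¬M(z) ∨ M(u)))
All bound variables are already distinct, so no renaming is needed.
Pull the quantifiers to the front (each side's bound variable is not free in the other side):
  ∀s ∃x ∀y ∃u ∃z (M(s) ∧ ¬M(x) ∧ ¬M(y) ∨ ¬M(z) ∨ M(u))
The quantifier ∃y sits under an odd number of negations (counting the antecedent side of each →), so it flips to ∀y.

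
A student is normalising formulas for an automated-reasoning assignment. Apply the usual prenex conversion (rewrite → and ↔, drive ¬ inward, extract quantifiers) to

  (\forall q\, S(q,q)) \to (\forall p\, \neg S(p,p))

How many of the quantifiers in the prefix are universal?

Rewrite implications/biconditionals: A → B as ¬A ∨ B.
  \neg (\forall q\, S(q,q)) \lor (\forall p\, \neg S(p,p))
Drive negations inward (¬∀x A ≡ ∃x ¬A, ¬∃x A ≡ ∀x ¬A, De Morgan for ∧/∨):
  (\exists q\, \neg S(q,q)) \lor (\forall p\, \neg S(p,p))
All bound variables are already distinct, so no renaming is needed.
Finally move all quantifiers to the prefix:
  \exists q\, \forall p\, (\neg S(q,q) \lor \neg S(p,p))
The prefix is \exists q \forall p: 1 universal, 1 existential.

1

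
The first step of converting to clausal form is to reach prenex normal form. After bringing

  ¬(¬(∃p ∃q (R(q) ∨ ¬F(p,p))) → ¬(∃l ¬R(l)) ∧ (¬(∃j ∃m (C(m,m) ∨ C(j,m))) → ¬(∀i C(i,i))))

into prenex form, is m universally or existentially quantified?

First replace A → B with ¬A ∨ B.
  ¬(¬¬(∃p ∃q (R(q) ∨ ¬F(p,p))) ∨ ¬(∃l ¬R(l)) ∧ (¬¬(∃j ∃m (C(m,m) ∨ C(j,m))) ∨ ¬(∀i C(i,i))))
Move each ¬ inward, flipping quantifiers it crosses:
  (∀p ∀q (¬R(q) ∧ F(p,p))) ∧ ((∃l ¬R(l)) ∨ (∀j ∀m (¬C(m,m) ∧ ¬C(j,m))) ∧ (∀i C(i,i)))
All bound variables are already distinct, so no renaming is needed.
Finally move all quantifiers to the prefix:
  ∀p ∀q ∃l ∀j ∀m ∀i (¬R(q) ∧ F(p,p) ∧ (¬R(l) ∨ ¬C(m,m) ∧ ¬C(j,m) ∧ C(i,i)))
The quantifier ∃m sits under an odd number of negations (counting the antecedent side of each →), so it flips to ∀m.

universal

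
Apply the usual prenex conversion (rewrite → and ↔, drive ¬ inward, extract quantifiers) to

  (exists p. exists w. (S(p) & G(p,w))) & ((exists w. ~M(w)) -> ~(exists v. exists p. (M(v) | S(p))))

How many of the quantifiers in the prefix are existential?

Eliminate → and ↔ using ¬ and ∨.
  (exists p. exists w. (S(p) & G(p,w))) & (~(exists w. ~M(w)) | ~(exists v. exists p. (M(v) | S(p))))
Drive negations inward (¬∀x A ≡ ∃x ¬A, ¬∃x A ≡ ∀x ¬A, De Morgan for ∧/∨):
  (exists p. exists w. (S(p) & G(p,w))) & ((forall w. M(w)) | (forall v. forall p. (~M(v) & ~S(p))))
Standardize variables apart so no two quantifiers bind the same name: w↦u, p↦x.
  (exists p. exists w. (S(p) & G(p,w))) & ((forall u. M(u)) | (forall v. forall x. (~M(v) & ~S(x))))
Finally move all quantifiers to the prefix:
  exists p. exists w. forall u. forall v. forall x. (S(p) & G(p,w) & (M(u) | ~M(v) & ~S(x)))
The prefix is exists p exists w forall u forall v forall x: 3 universal, 2 existential.

2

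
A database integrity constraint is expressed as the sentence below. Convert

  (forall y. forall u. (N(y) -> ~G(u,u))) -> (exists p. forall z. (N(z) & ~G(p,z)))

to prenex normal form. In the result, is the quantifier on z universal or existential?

universal

Eliminate → and ↔ using ¬ and ∨.
  ~(forall y. forall u. (~N(y) | ~G(u,u))) | (exists p. forall z. (N(z) & ~G(p,z)))
Push ¬ through the quantifiers and connectives to reach negation normal form:
  (exists y. exists u. (N(y) & G(u,u))) | (exists p. forall z. (N(z) & ~G(p,z)))
Pull the quantifiers to the front (each side's bound variable is not free in the other side):
  exists y. exists u. exists p. forall z. (N(y) & G(u,u) | N(z) & ~G(p,z))
The quantifier forall z sits under an even number of negations (counting the antecedent side of each →), so it remains universal.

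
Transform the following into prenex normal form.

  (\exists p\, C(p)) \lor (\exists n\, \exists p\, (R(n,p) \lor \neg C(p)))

Standardize variables apart so no two quantifiers bind the same name: p↦q.
  (\exists p\, C(p)) \lor (\exists n\, \exists q\, (R(n,q) \lor \neg C(q)))
Pull the quantifiers to the front (each side's bound variable is not free in the other side):
  \exists p\, \exists n\, \exists q\, (C(p) \lor R(n,q) \lor \neg C(q))

\exists p\, \exists n\, \exists q\, (C(p) \lor R(n,q) \lor \neg C(q))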